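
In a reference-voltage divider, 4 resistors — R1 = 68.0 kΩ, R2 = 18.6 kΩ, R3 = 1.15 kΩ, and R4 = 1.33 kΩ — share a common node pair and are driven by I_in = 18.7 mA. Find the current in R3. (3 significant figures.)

I ≈ 9.62 mA

ΣG = 1/68.0 + 1/18.6 + 1/1.15 + 1/1.33 = 1.690.
By the current-divider rule, I = I_in · G_k/ΣG = 18.7 × 0.5146 = 9.622 mA.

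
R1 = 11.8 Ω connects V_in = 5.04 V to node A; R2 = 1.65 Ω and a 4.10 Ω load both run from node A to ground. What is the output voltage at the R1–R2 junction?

V_out ≈ 0.457 V

The load sits in parallel with R2, giving an effective lower resistance R2' = R2·R_L/(R2+R_L) = 1.177 Ω.
Voltage divider with the loaded lower leg: V_out = 5.04 × 1.177/(11.8 + 1.177) = 5.04 × 0.09067 = 0.4570 V.
(Unloaded it would be 0.618 V; the load pulls it down.)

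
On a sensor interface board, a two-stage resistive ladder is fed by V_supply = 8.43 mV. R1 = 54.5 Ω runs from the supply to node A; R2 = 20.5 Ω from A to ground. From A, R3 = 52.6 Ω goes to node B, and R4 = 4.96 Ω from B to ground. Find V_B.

Looking into the second stage from A: R3 + R4 = 57.56 Ω appears in parallel with R2.
R2 ‖ (R3+R4) = 15.12 Ω.
So V_A = 8.43 × 0.2171 = 1.830 mV.
Stage 2 is unloaded, so V_B = V_A · R4/(R3+R4) = 1.830 × 4.96/57.56 = 0.1577 mV.

V_B ≈ 0.158 mV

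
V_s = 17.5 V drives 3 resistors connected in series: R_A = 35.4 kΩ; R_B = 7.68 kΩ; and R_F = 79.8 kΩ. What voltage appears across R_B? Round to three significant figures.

ΣR = 35.4 + 7.68 + 79.8 = 122.9 kΩ.
Voltage divider: V = V_s · (7.680 / 122.9) = 17.5 × 0.06250 = 1.094 V.

V ≈ 1.09 V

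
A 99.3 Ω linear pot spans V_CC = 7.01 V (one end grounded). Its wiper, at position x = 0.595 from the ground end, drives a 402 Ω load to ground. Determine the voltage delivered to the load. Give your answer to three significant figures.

V_out ≈ 3.94 V

The pot divides into 40.22 Ω above the wiper and 59.08 Ω below.
R_L loads the lower segment: effective lower R = 51.51 Ω.
Loaded-divider output: V_out = 7.01 × 0.5616 = 3.937 V.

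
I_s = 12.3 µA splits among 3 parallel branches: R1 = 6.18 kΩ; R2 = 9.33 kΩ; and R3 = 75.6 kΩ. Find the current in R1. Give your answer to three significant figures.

I ≈ 7.05 µA

ΣG = 1/6.18 + 1/9.33 + 1/75.6 = 0.2822.
Current divider: I(R1) = I_s · G_k/ΣG = 12.3 × (0.1618/0.2822) = 12.3 × 0.5734 = 7.052 µA.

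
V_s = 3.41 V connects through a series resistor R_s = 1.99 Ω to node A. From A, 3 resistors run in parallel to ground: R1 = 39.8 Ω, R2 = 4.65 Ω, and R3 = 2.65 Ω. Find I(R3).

Parallel bank: R_p = 1/(1/39.8 + 1/4.65 + 1/2.65) = 1.619 Ω.
Node voltage V_A = V_s · R_p/(R_s + R_p) = 3.41 × 0.4487 = 1.530 V.
I(R3) = V_A / R3 = 1.530/2.65 = 0.5773 A.

I ≈ 0.577 A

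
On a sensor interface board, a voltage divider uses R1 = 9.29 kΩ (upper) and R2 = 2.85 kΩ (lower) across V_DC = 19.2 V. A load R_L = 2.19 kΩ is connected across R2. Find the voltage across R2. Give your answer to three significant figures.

R2 ‖ R_L = (2.85 × 2.19)/(2.85 + 2.19) = 1.238 kΩ.
Then V_out = V_DC · R2'/(R1 + R2') = 19.2 × 1.238/10.53 = 2.258 V.

V_out ≈ 2.26 V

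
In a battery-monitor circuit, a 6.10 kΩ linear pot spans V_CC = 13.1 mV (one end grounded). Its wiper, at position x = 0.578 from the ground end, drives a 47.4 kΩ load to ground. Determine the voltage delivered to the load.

Split the track: R_lower = x·R_p = 3.526 kΩ, R_upper = (1−x)·R_p = 2.574 kΩ.
Lower segment in parallel with the load: 3.526 ‖ 47.4 = 3.282 kΩ.
Then V_out = V_CC · 3.282/(2.574 + 3.282) = 7.341 mV.

V_out ≈ 7.34 mV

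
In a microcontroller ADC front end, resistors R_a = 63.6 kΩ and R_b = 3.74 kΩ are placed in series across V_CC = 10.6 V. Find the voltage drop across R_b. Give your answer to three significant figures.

Total series resistance ΣR = 63.6 + 3.74 = 67.34 kΩ.
By the voltage-divider rule, V = 10.6 × 3.740/67.34 = 0.5887 V.

V ≈ 0.589 V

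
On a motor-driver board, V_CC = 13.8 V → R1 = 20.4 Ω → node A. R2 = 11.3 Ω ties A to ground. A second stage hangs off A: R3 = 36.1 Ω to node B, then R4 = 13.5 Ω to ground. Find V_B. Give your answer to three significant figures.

Looking into the second stage from A: R3 + R4 = 49.60 Ω appears in parallel with R2.
Effective lower resistance at A: R2 ‖ 49.60 = 9.203 Ω.
V_A = 13.8 × 9.203/(20.4 + 9.203) = 4.290 V.
Then the unloaded second divider: V_B = V_A × R4/(R3+R4) = 4.290 × 0.2722 = 1.168 V.

V_B ≈ 1.17 V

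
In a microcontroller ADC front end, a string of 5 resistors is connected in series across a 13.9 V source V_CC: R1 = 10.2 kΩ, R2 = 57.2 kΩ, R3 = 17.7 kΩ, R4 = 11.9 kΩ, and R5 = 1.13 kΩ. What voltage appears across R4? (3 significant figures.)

Total series resistance ΣR = 10.2 + 57.2 + 17.7 + 11.9 + 1.13 = 98.13 kΩ.
Voltage divider: V = V_CC · (11.90 / 98.13) = 13.9 × 0.1213 = 1.686 V.

V ≈ 1.69 V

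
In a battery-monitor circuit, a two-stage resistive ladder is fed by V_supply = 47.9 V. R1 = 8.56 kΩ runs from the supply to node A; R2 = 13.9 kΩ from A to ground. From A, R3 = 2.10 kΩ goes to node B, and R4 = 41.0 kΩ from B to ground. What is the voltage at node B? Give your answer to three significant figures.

Looking into the second stage from A: R3 + R4 = 43.10 kΩ appears in parallel with R2.
R2 ‖ (R3+R4) = 10.51 kΩ.
So V_A = 47.9 × 0.5511 = 26.40 V.
Then the unloaded second divider: V_B = V_A × R4/(R3+R4) = 26.40 × 0.9513 = 25.11 V.

V_B ≈ 25.1 V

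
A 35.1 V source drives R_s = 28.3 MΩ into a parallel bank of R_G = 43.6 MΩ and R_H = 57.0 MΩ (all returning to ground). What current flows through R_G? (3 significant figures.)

Parallel bank: R_p = 1/(1/43.6 + 1/57.0) = 24.70 MΩ.
V_A by voltage divider: V_A = 35.1 × 24.70/(28.3 + 24.70) = 16.36 V.
Branch current I = V_A/R_G = 16.36/43.6 = 0.3752 µA.

I ≈ 0.375 µA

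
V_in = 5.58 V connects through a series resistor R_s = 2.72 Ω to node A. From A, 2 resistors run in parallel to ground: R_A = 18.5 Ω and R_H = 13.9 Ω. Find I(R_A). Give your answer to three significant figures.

I ≈ 0.225 A

Parallel bank: R_p = 1/(1/18.5 + 1/13.9) = 7.937 Ω.
Node voltage V_A = V_in · R_p/(R_s + R_p) = 5.58 × 0.7448 = 4.156 V.
I(R_A) = V_A / R_A = 4.156/18.5 = 0.2246 A.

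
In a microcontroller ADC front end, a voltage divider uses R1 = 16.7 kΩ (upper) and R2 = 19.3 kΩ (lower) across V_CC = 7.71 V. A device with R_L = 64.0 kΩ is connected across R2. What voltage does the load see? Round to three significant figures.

R2 ‖ R_L = (19.3 × 64.0)/(19.3 + 64.0) = 14.83 kΩ.
Voltage divider with the loaded lower leg: V_out = 7.71 × 14.83/(16.7 + 14.83) = 7.71 × 0.4703 = 3.626 V.
(Unloaded it would be 4.13 V; the load pulls it down.)

V_out ≈ 3.63 V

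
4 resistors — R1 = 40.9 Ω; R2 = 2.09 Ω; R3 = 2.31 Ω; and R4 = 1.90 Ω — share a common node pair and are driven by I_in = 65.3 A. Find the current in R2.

I ≈ 21.4 A

Conductances: ΣG = 1/40.9 + 1/2.09 + 1/2.31 + 1/1.90 = 1.462 (1/Ω).
R2 takes the fraction G_k/ΣG = 0.4785/1.462 = 0.3272, so I = 65.3 × 0.3272 = 21.37 A.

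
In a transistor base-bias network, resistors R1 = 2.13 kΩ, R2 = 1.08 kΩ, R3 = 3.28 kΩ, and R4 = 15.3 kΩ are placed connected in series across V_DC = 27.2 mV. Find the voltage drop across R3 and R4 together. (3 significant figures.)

V ≈ 23.2 mV

Total series resistance ΣR = 2.13 + 1.08 + 3.28 + 15.3 = 21.79 kΩ.
R_{R3..R4} = 3.28 + 15.3 = 18.58 kΩ.
V = V_DC · R/ΣR = 27.2 × 0.8527 = 23.19 mV.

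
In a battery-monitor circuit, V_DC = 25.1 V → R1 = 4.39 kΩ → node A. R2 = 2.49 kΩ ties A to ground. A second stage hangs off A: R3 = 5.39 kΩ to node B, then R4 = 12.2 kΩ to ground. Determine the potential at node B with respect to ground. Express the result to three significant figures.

Node A sees R2 in parallel with the series input of stage 2, R3 + R4 = 17.59 kΩ.
R2 ‖ (R3+R4) = 2.181 kΩ.
V_A = 25.1 × 2.181/(4.39 + 2.181) = 8.332 V.
V_B = V_A × 0.6936 = 5.779 V.

V_B ≈ 5.78 V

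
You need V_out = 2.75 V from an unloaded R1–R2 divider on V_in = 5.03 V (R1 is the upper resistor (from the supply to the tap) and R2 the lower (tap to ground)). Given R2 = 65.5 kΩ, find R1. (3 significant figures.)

V_out/V_in = R2/(R1+R2) = 0.5467.
R1 = R2·(1/k − 1) = 65.5 × 0.8291 = 54.31 kΩ.

R1 ≈ 54.3 kΩ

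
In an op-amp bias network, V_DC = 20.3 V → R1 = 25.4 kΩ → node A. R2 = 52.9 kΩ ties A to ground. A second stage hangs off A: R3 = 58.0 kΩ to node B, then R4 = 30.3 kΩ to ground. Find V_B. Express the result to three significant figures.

Node A sees R2 in parallel with the series input of stage 2, R3 + R4 = 88.30 kΩ.
R2 ‖ (R3+R4) = 33.08 kΩ.
V_A = 20.3 × 33.08/(25.4 + 33.08) = 11.48 V.
Stage 2 is unloaded, so V_B = V_A · R4/(R3+R4) = 11.48 × 30.3/88.30 = 3.940 V.

V_B ≈ 3.94 V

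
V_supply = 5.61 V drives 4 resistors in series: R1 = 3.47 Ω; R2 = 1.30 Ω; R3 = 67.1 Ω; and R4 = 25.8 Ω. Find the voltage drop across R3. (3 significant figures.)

ΣR = 3.47 + 1.30 + 67.1 + 25.8 = 97.67 Ω.
By the voltage-divider rule, V = 5.61 × 67.10/97.67 = 3.854 V.

V ≈ 3.85 V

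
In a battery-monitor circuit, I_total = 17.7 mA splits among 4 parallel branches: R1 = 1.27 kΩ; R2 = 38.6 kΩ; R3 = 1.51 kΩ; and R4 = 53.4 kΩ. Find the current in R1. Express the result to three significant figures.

I ≈ 9.33 mA

Conductances: ΣG = 1/1.27 + 1/38.6 + 1/1.51 + 1/53.4 = 1.494 (1/kΩ).
R1 takes the fraction G_k/ΣG = 0.7874/1.494 = 0.5269, so I = 17.7 × 0.5269 = 9.327 mA.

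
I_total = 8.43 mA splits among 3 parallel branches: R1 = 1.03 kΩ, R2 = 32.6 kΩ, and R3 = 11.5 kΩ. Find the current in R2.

ΣG = 1/1.03 + 1/32.6 + 1/11.5 = 1.089.
Current divider: I(R2) = I_total · G_k/ΣG = 8.43 × (0.03067/1.089) = 8.43 × 0.02818 = 0.2376 mA.

I ≈ 0.238 mA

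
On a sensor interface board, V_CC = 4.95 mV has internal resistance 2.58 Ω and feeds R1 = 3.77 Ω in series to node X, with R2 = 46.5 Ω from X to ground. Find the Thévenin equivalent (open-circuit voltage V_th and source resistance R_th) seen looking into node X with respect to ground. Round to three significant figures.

V_th ≈ 4.36 mV, R_th ≈ 5.59 Ω

R1' = 2.58 + 3.77 = 6.350 Ω (source resistance + R1).
Open-circuit (no load on X): V_th = V_CC · R2/(R1' + R2) = 4.95 × 46.5/(6.350 + 46.5) = 4.355 mV.
With V_CC suppressed (replaced by a short), R_th = R1' ‖ R2 = (6.350 × 46.5)/(6.350 + 46.5) = 5.587 Ω.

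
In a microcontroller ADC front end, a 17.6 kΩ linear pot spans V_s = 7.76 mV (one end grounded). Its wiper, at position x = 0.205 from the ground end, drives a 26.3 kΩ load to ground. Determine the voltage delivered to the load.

The pot divides into 13.99 kΩ above the wiper and 3.608 kΩ below.
(x·R_p) ‖ R_L = 3.173 kΩ.
Then V_out = V_s · 3.173/(13.99 + 3.173) = 1.434 mV.
(Unloaded: V_out = x·V_s = 1.59 mV.)

V_out ≈ 1.43 mV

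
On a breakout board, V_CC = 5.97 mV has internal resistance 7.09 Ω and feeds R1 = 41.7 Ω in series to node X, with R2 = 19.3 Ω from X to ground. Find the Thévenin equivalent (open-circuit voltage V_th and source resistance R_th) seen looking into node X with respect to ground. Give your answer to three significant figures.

V_th ≈ 1.69 mV, R_th ≈ 13.8 Ω

R1' = 7.09 + 41.7 = 48.79 Ω (source resistance + R1).
Open-circuit (no load on X): V_th = V_CC · R2/(R1' + R2) = 5.97 × 19.3/(48.79 + 19.3) = 1.692 mV.
With V_CC suppressed (replaced by a short), R_th = R1' ‖ R2 = (48.79 × 19.3)/(48.79 + 19.3) = 13.83 Ω.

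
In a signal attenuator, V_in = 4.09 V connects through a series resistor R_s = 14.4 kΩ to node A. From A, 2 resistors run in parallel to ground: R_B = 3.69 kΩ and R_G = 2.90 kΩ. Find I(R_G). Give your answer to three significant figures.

Parallel bank: R_p = 1/(1/3.69 + 1/2.90) = 1.624 kΩ.
V_A = 4.09 × 1.624/16.02 = 0.4145 V.
I(R_G) = V_A / R_G = 0.4145/2.90 = 0.1429 mA.
(Equivalently: I_total = 0.2552 mA, then current-divider fraction G_k/ΣG = 0.5599.)

I ≈ 0.143 mA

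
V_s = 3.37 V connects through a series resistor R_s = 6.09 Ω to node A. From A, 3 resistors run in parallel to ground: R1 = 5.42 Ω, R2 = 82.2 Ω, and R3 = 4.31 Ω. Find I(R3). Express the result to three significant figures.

Equivalent of the parallel group: R_p = 2.333 Ω.
Node voltage V_A = V_s · R_p/(R_s + R_p) = 3.37 × 0.2770 = 0.9333 V.
Branch current I = V_A/R3 = 0.9333/4.31 = 0.2166 A.
(Equivalently: I_total = 0.4001 A, then current-divider fraction G_k/ΣG = 0.5412.)

I ≈ 0.217 A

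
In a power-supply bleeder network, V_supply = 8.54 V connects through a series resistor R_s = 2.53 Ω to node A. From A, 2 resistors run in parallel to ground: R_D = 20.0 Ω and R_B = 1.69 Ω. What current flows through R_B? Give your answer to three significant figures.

I ≈ 1.93 A

Parallel bank: R_p = 1/(1/20.0 + 1/1.69) = 1.558 Ω.
V_A = 8.54 × 1.558/4.088 = 3.255 V.
I(R_B) = V_A / R_B = 3.255/1.69 = 1.926 A.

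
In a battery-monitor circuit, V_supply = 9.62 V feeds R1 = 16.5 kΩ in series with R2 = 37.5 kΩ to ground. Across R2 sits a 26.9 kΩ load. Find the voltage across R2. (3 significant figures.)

First combine the lower leg with the load: R2 ‖ R_L = 15.66 kΩ.
Now apply the divider: V_out = 9.62 × 0.4870 = 4.685 V.
(Unloaded it would be 6.68 V; the load pulls it down.)

V_out ≈ 4.68 V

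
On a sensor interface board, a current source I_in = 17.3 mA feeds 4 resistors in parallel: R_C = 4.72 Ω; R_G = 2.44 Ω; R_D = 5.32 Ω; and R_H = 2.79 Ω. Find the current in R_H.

ΣG = 1/4.72 + 1/2.44 + 1/5.32 + 1/2.79 = 1.168.
By the current-divider rule, I = I_in · G_k/ΣG = 17.3 × 0.3068 = 5.308 mA.

I ≈ 5.31 mA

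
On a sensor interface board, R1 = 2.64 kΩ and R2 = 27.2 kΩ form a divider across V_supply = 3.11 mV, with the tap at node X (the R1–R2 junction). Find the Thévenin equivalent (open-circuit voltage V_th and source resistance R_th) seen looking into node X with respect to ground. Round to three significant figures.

V_th ≈ 2.83 mV, R_th ≈ 2.41 kΩ

With X open, the divider is unloaded: V_th = 3.11 × 27.2/29.84 = 2.835 mV.
Zeroing V_supply shorts the top of R1 to ground, so R_th = R1 ‖ R2 = 2.406 kΩ.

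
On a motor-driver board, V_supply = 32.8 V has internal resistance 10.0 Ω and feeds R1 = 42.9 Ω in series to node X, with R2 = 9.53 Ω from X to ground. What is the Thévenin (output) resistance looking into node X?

R1' = 10.0 + 42.9 = 52.90 Ω (source resistance + R1).
Looking into X with the source shorted: R_th = R1'·R2/(R1'+R2) = 52.90 × 9.53/62.43 = 8.075 Ω.

R_th ≈ 8.08 Ω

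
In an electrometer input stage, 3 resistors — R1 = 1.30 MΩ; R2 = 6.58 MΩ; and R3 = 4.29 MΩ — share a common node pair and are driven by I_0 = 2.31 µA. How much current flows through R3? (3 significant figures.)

Conductances: ΣG = 1/1.30 + 1/6.58 + 1/4.29 = 1.154 (1/MΩ).
By the current-divider rule, I = I_0 · G_k/ΣG = 2.31 × 0.2019 = 0.4665 µA.

I ≈ 0.466 µA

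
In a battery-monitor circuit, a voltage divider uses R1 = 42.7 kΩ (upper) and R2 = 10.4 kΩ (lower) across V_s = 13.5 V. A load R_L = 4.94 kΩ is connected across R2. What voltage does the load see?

V_out ≈ 0.982 V

R2 ‖ R_L = (10.4 × 4.94)/(10.4 + 4.94) = 3.349 kΩ.
Then V_out = V_s · R2'/(R1 + R2') = 13.5 × 3.349/46.05 = 0.9819 V.
(Unloaded it would be 2.64 V; the load pulls it down.)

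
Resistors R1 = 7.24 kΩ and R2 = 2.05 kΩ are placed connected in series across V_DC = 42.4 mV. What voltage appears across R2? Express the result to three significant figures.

V ≈ 9.36 mV

Series total: ΣR = 7.24 + 2.05 = 9.290 kΩ.
Voltage divider: V = V_DC · (2.050 / 9.290) = 42.4 × 0.2207 = 9.356 mV.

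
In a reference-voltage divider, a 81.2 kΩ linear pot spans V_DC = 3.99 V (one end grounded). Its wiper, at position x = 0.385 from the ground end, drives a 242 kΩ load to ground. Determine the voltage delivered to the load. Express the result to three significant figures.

V_out ≈ 1.42 V

The pot divides into 49.94 kΩ above the wiper and 31.26 kΩ below.
(x·R_p) ‖ R_L = 27.69 kΩ.
V_out = 3.99 × 27.69/(49.94 + 27.69) = 1.423 V.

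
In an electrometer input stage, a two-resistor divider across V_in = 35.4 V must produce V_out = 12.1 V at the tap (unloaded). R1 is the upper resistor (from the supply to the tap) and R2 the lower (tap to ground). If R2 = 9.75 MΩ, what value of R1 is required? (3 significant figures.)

R1 ≈ 18.8 MΩ

V_out/V_in = R2/(R1+R2) = 0.3418.
So R1 = R2 · (V_in/V_out − 1) = 9.75 × (35.4/12.1 − 1) = 9.75 × 1.926 = 18.77 MΩ.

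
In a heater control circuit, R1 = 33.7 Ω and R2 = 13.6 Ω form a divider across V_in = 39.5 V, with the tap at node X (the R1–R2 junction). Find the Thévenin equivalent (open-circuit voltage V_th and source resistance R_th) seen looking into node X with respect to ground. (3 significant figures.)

V_th is the unloaded tap voltage: V_in · R2/(R1+R2) = 39.5 × 0.2875 = 11.36 V.
Zeroing V_in shorts the top of R1 to ground, so R_th = R1 ‖ R2 = 9.690 Ω.

V_th ≈ 11.4 V, R_th ≈ 9.69 Ω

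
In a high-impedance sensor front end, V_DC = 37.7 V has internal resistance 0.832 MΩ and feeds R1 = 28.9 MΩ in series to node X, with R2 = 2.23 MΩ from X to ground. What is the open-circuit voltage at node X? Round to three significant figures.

V_th ≈ 2.63 V

R1' = 0.832 + 28.9 = 29.73 MΩ (source resistance + R1).
Open-circuit (no load on X): V_th = V_DC · R2/(R1' + R2) = 37.7 × 2.23/(29.73 + 2.23) = 2.630 V.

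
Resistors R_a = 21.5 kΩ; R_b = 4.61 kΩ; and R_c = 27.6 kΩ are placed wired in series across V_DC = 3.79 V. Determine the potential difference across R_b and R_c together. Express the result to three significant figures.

Series total: ΣR = 21.5 + 4.61 + 27.6 = 53.71 kΩ.
R_{R_b..R_c} = 4.61 + 27.6 = 32.21 kΩ.
By the voltage-divider rule, V = 3.79 × 32.21/53.71 = 2.273 V.

V ≈ 2.27 V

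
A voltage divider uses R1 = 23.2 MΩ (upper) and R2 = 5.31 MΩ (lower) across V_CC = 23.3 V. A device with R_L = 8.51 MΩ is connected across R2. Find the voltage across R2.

V_out ≈ 2.88 V

First combine the lower leg with the load: R2 ‖ R_L = 3.270 MΩ.
Voltage divider with the loaded lower leg: V_out = 23.3 × 3.270/(23.2 + 3.270) = 23.3 × 0.1235 = 2.878 V.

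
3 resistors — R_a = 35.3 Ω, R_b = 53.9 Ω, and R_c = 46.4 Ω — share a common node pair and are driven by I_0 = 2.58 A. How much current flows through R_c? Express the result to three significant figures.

Total conductance ΣG = 1/35.3 + 1/53.9 + 1/46.4 = 0.06843 (units of 1/Ω).
By the current-divider rule, I = I_0 · G_k/ΣG = 2.58 × 0.3149 = 0.8125 A.

I ≈ 0.813 A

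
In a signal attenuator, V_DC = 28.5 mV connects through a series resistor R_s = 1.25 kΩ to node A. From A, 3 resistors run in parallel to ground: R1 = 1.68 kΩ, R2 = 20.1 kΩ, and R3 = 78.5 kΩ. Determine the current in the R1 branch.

Combine the parallel branches: R_p = (1/1.68 + 1/20.1 + 1/78.5)⁻¹ = 1.520 kΩ.
V_A = 28.5 × 1.520/2.770 = 15.64 mV.
Branch current I = V_A/R1 = 15.64/1.68 = 9.310 µA.

I ≈ 9.31 µA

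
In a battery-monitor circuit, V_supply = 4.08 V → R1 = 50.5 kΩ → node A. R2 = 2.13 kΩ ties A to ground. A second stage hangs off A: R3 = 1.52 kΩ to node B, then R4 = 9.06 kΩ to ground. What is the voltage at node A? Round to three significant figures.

Node A sees R2 in parallel with the series input of stage 2, R3 + R4 = 10.58 kΩ.
Effective lower resistance at A: R2 ‖ 10.58 = 1.773 kΩ.
So V_A = 4.08 × 0.03392 = 0.1384 V.

V_A ≈ 0.138 V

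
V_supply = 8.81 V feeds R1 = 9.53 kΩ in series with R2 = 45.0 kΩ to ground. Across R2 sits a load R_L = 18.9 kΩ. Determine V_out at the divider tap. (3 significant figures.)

V_out ≈ 5.13 V

R2 ‖ R_L = (45.0 × 18.9)/(45.0 + 18.9) = 13.31 kΩ.
Then V_out = V_supply · R2'/(R1 + R2') = 8.81 × 13.31/22.84 = 5.134 V.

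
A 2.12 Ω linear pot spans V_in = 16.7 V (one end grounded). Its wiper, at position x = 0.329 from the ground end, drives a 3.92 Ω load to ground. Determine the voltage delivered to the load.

V_out ≈ 4.91 V

Lower segment x·R_p = 0.6975 Ω; upper segment (1−x)·R_p = 1.423 Ω.
Lower segment in parallel with the load: 0.6975 ‖ 3.92 = 0.5921 Ω.
Then V_out = V_in · 0.5921/(1.423 + 0.5921) = 4.908 V.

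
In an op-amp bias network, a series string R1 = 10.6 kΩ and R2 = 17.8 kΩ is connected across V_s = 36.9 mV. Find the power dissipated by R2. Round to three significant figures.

The common current is I = 36.9/28.40 = 1.299 µA.
P(R2) = I²·R2 = (1.299)² × 17.8 = 30.05 nW.

P ≈ 30.0 nW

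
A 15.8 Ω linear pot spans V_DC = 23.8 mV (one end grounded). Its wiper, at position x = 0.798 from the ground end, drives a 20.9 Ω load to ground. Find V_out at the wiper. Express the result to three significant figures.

Lower segment x·R_p = 12.61 Ω; upper segment (1−x)·R_p = 3.192 Ω.
Lower segment in parallel with the load: 12.61 ‖ 20.9 = 7.864 Ω.
Then V_out = V_DC · 7.864/(3.192 + 7.864) = 16.93 mV.

V_out ≈ 16.9 mV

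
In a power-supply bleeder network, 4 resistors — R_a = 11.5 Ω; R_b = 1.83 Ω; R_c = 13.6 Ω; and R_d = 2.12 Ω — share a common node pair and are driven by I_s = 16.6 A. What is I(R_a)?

Total conductance ΣG = 1/11.5 + 1/1.83 + 1/13.6 + 1/2.12 = 1.179 (units of 1/Ω).
By the current-divider rule, I = I_s · G_k/ΣG = 16.6 × 0.07378 = 1.225 A.

I ≈ 1.22 A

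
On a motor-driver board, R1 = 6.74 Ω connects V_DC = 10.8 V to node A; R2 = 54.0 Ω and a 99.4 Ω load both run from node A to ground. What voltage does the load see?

V_out ≈ 9.06 V

The load sits in parallel with R2, giving an effective lower resistance R2' = R2·R_L/(R2+R_L) = 34.99 Ω.
Voltage divider with the loaded lower leg: V_out = 10.8 × 34.99/(6.74 + 34.99) = 10.8 × 0.8385 = 9.056 V.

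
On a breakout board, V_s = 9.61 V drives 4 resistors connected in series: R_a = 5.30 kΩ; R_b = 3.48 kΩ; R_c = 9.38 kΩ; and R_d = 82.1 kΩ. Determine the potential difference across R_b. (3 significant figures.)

ΣR = 5.30 + 3.48 + 9.38 + 82.1 = 100.3 kΩ.
Voltage divider: V = V_s · (3.480 / 100.3) = 9.61 × 0.03471 = 0.3336 V.

V ≈ 0.334 V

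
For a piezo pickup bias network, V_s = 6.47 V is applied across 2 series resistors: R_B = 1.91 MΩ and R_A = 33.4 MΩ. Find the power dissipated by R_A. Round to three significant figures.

ΣR = 35.31 MΩ → I = 6.47/35.31 = 0.1832 µA.
V(R_A) = I·R = 6.120 V; P = V·I = 6.120 × 0.1832 = 1.121 µW.

P ≈ 1.12 µW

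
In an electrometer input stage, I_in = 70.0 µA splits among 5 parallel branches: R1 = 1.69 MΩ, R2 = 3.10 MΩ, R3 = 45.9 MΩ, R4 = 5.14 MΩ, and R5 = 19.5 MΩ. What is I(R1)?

I ≈ 35.0 µA

Conductances: ΣG = 1/1.69 + 1/3.10 + 1/45.9 + 1/5.14 + 1/19.5 = 1.182 (1/MΩ).
R1 takes the fraction G_k/ΣG = 0.5917/1.182 = 0.5006, so I = 70.0 × 0.5006 = 35.04 µA.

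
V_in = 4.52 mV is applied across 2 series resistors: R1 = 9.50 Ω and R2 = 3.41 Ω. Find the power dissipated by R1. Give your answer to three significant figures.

P ≈ 1.16 µW

Series current I = V_in/ΣR = 4.52/12.91 = 0.3501 mA.
V(R1) = I·R = 3.326 mV; P = V·I = 3.326 × 0.3501 = 1.165 µW.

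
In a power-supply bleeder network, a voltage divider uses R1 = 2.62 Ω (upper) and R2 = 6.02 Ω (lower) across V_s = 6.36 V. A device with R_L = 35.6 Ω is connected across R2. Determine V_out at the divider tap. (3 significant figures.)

V_out ≈ 4.22 V

First combine the lower leg with the load: R2 ‖ R_L = 5.149 Ω.
Then V_out = V_s · R2'/(R1 + R2') = 6.36 × 5.149/7.769 = 4.215 V.
(Unloaded it would be 4.43 V; the load pulls it down.)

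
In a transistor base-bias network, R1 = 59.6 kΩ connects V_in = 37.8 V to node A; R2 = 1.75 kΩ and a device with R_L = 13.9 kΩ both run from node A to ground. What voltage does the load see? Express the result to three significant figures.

V_out ≈ 0.961 V

The load sits in parallel with R2, giving an effective lower resistance R2' = R2·R_L/(R2+R_L) = 1.554 kΩ.
Then V_out = V_in · R2'/(R1 + R2') = 37.8 × 1.554/61.15 = 0.9607 V.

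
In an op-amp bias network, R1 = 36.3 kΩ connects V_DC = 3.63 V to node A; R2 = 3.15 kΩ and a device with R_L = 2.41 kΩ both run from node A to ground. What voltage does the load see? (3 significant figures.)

R2 ‖ R_L = (3.15 × 2.41)/(3.15 + 2.41) = 1.365 kΩ.
Voltage divider with the loaded lower leg: V_out = 3.63 × 1.365/(36.3 + 1.365) = 3.63 × 0.03625 = 0.1316 V.

V_out ≈ 0.132 V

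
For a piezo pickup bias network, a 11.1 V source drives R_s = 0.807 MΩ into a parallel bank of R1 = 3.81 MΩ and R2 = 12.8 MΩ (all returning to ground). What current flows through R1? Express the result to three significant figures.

I ≈ 2.29 µA

Combine the parallel branches: R_p = (1/3.81 + 1/12.8)⁻¹ = 2.936 MΩ.
V_A = 11.1 × 2.936/3.743 = 8.707 V.
I(R1) = V_A / R1 = 8.707/3.81 = 2.285 µA.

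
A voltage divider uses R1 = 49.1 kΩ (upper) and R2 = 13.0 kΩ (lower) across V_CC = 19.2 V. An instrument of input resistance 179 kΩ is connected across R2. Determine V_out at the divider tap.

V_out ≈ 3.80 V

R2 ‖ R_L = (13.0 × 179)/(13.0 + 179) = 12.12 kΩ.
Voltage divider with the loaded lower leg: V_out = 19.2 × 12.12/(49.1 + 12.12) = 19.2 × 0.1980 = 3.801 V.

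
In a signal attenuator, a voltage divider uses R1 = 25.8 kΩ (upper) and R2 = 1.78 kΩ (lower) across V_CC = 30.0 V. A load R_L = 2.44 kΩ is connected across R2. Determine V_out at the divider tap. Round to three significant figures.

V_out ≈ 1.15 V

First combine the lower leg with the load: R2 ‖ R_L = 1.029 kΩ.
Voltage divider with the loaded lower leg: V_out = 30.0 × 1.029/(25.8 + 1.029) = 30.0 × 0.03836 = 1.151 V.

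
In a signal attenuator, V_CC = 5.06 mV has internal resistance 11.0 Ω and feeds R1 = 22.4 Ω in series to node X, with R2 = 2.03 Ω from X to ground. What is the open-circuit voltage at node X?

R1' = 11.0 + 22.4 = 33.40 Ω (source resistance + R1).
Open-circuit (no load on X): V_th = V_CC · R2/(R1' + R2) = 5.06 × 2.03/(33.40 + 2.03) = 0.2899 mV.

V_th ≈ 0.290 mV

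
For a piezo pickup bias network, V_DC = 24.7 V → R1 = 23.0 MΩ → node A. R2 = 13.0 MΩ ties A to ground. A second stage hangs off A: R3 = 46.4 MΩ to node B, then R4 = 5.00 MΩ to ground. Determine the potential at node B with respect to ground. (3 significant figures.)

Looking into the second stage from A: R3 + R4 = 51.40 MΩ appears in parallel with R2.
R2 ‖ (R3+R4) = 10.38 MΩ.
So V_A = 24.7 × 0.3109 = 7.679 V.
V_B = V_A × 0.09728 = 0.7470 V.

V_B ≈ 0.747 V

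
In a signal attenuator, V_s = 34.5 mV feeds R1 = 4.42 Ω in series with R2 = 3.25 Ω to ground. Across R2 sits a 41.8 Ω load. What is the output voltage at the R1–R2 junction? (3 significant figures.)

V_out ≈ 14.0 mV

First combine the lower leg with the load: R2 ‖ R_L = 3.016 Ω.
Then V_out = V_s · R2'/(R1 + R2') = 34.5 × 3.016/7.436 = 13.99 mV.
(Unloaded it would be 14.6 mV; the load pulls it down.)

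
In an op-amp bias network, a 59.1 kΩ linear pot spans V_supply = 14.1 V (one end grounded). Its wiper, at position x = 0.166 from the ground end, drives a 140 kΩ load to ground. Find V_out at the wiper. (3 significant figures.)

The pot divides into 49.29 kΩ above the wiper and 9.811 kΩ below.
(x·R_p) ‖ R_L = 9.168 kΩ.
V_out = 14.1 × 9.168/(49.29 + 9.168) = 2.211 V.

V_out ≈ 2.21 V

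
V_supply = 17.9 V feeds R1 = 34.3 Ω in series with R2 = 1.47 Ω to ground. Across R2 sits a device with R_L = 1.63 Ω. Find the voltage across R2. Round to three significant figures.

First combine the lower leg with the load: R2 ‖ R_L = 0.7729 Ω.
Then V_out = V_supply · R2'/(R1 + R2') = 17.9 × 0.7729/35.07 = 0.3945 V.

V_out ≈ 0.394 V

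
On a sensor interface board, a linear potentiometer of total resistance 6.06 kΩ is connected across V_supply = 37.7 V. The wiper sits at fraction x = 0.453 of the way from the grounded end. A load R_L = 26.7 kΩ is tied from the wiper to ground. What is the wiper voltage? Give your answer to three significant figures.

V_out ≈ 16.2 V

Split the track: R_lower = x·R_p = 2.745 kΩ, R_upper = (1−x)·R_p = 3.315 kΩ.
R_L loads the lower segment: effective lower R = 2.489 kΩ.
Then V_out = V_supply · 2.489/(3.315 + 2.489) = 16.17 V.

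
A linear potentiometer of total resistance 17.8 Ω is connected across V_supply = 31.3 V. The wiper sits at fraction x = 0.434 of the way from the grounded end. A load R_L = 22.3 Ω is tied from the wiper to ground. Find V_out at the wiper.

Lower segment x·R_p = 7.725 Ω; upper segment (1−x)·R_p = 10.07 Ω.
Lower segment in parallel with the load: 7.725 ‖ 22.3 = 5.738 Ω.
Loaded-divider output: V_out = 31.3 × 0.3629 = 11.36 V.

V_out ≈ 11.4 V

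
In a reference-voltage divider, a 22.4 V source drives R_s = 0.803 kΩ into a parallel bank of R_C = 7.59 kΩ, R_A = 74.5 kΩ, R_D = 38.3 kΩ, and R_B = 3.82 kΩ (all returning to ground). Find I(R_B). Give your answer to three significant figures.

Combine the parallel branches: R_p = (1/7.59 + 1/74.5 + 1/38.3 + 1/3.82)⁻¹ = 2.309 kΩ.
Node voltage V_A = V_DC · R_p/(R_s + R_p) = 22.4 × 0.7420 = 16.62 V.
Branch current I = V_A/R_B = 16.62/3.82 = 4.351 mA.

I ≈ 4.35 mA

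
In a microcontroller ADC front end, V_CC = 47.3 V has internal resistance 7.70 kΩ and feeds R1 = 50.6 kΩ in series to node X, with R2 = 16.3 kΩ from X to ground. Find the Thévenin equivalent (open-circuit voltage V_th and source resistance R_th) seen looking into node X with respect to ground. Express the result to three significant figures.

V_th ≈ 10.3 V, R_th ≈ 12.7 kΩ

R1' = 7.70 + 50.6 = 58.30 kΩ (source resistance + R1).
With X open, the divider is unloaded: V_th = 47.3 × 16.3/74.60 = 10.33 V.
With V_CC suppressed (replaced by a short), R_th = R1' ‖ R2 = (58.30 × 16.3)/(58.30 + 16.3) = 12.74 kΩ.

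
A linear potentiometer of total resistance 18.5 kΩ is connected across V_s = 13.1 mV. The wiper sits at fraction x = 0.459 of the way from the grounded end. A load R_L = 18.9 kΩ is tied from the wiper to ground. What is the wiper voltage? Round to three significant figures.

Split the track: R_lower = x·R_p = 8.492 kΩ, R_upper = (1−x)·R_p = 10.01 kΩ.
Lower segment in parallel with the load: 8.492 ‖ 18.9 = 5.859 kΩ.
Then V_out = V_s · 5.859/(10.01 + 5.859) = 4.837 mV.

V_out ≈ 4.84 mV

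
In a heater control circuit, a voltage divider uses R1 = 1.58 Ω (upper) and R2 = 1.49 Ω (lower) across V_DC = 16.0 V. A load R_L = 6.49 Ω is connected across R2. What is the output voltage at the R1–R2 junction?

First combine the lower leg with the load: R2 ‖ R_L = 1.212 Ω.
Now apply the divider: V_out = 16.0 × 0.4341 = 6.945 V.

V_out ≈ 6.94 V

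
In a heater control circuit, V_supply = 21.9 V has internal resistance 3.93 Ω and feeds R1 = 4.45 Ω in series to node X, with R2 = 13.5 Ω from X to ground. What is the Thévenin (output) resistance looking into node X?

R1' = 3.93 + 4.45 = 8.380 Ω (source resistance + R1).
With V_supply suppressed (replaced by a short), R_th = R1' ‖ R2 = (8.380 × 13.5)/(8.380 + 13.5) = 5.170 Ω.

R_th ≈ 5.17 Ω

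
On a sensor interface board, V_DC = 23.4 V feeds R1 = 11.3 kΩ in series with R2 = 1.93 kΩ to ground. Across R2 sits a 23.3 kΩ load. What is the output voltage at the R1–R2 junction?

V_out ≈ 3.19 V

R2 ‖ R_L = (1.93 × 23.3)/(1.93 + 23.3) = 1.782 kΩ.
Now apply the divider: V_out = 23.4 × 0.1362 = 3.188 V.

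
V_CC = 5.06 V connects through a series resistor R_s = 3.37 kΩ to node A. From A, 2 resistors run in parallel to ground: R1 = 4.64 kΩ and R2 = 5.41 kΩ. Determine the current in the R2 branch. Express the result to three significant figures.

Combine the parallel branches: R_p = (1/4.64 + 1/5.41)⁻¹ = 2.498 kΩ.
V_A = 5.06 × 2.498/5.868 = 2.154 V.
Branch current I = V_A/R2 = 2.154/5.41 = 0.3981 mA.

I ≈ 0.398 mA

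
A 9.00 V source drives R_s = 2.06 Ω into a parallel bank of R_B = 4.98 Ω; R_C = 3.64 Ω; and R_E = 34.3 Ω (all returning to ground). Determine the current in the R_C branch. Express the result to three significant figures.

Parallel bank: R_p = 1/(1/4.98 + 1/3.64 + 1/34.3) = 1.981 Ω.
V_A = 9.00 × 1.981/4.041 = 4.413 V.
I(R_C) = V_A / R_C = 4.413/3.64 = 1.212 A.

I ≈ 1.21 A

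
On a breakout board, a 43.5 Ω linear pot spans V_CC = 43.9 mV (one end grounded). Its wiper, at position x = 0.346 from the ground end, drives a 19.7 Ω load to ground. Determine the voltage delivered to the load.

V_out ≈ 10.1 mV

Lower segment x·R_p = 15.05 Ω; upper segment (1−x)·R_p = 28.45 Ω.
R_L loads the lower segment: effective lower R = 8.532 Ω.
V_out = 43.9 × 8.532/(28.45 + 8.532) = 10.13 mV.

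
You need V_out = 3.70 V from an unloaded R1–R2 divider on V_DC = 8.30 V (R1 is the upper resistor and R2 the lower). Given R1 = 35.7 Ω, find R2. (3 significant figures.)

The divider ratio is R2/(R1+R2) = 3.70/8.30 = 0.4458.
R2 = R1 · 0.4458/(1 − 0.4458) = 28.72 Ω.

R2 ≈ 28.7 Ω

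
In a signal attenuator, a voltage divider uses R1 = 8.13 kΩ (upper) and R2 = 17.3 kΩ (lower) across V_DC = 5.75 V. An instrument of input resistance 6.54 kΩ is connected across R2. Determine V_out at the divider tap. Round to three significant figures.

V_out ≈ 2.12 V

First combine the lower leg with the load: R2 ‖ R_L = 4.746 kΩ.
Voltage divider with the loaded lower leg: V_out = 5.75 × 4.746/(8.13 + 4.746) = 5.75 × 0.3686 = 2.119 V.
(Unloaded it would be 3.91 V; the load pulls it down.)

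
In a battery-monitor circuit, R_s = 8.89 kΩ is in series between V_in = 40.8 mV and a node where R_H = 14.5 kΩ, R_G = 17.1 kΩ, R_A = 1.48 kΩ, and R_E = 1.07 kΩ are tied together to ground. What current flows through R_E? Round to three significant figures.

Equivalent of the parallel group: R_p = 0.5755 kΩ.
V_A by voltage divider: V_A = 40.8 × 0.5755/(8.89 + 0.5755) = 2.481 mV.
I(R_E) = V_A / R_E = 2.481/1.07 = 2.318 µA.

I ≈ 2.32 µA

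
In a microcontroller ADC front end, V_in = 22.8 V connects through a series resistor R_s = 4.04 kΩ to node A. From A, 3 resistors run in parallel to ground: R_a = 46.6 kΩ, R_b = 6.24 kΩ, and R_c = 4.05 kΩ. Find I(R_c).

I ≈ 2.06 mA

Equivalent of the parallel group: R_p = 2.333 kΩ.
V_A by voltage divider: V_A = 22.8 × 2.333/(4.04 + 2.333) = 8.347 V.
Branch current I = V_A/R_c = 8.347/4.05 = 2.061 mA.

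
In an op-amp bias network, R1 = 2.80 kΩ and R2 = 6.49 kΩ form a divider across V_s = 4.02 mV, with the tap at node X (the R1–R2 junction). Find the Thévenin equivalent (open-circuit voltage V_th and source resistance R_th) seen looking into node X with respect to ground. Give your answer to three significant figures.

With X open, the divider is unloaded: V_th = 4.02 × 6.49/9.290 = 2.808 mV.
Looking into X with the source shorted: R_th = R1·R2/(R1+R2) = 2.800 × 6.49/9.290 = 1.956 kΩ.

V_th ≈ 2.81 mV, R_th ≈ 1.96 kΩ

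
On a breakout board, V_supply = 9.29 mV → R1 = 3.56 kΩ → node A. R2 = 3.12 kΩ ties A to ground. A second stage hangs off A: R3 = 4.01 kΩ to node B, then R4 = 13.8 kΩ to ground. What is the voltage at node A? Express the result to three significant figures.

The second stage (R3 + R4 = 17.81 kΩ) loads node A in parallel with R2.
Effective lower resistance at A: R2 ‖ 17.81 = 2.655 kΩ.
V_A = 9.29 × 2.655/(3.56 + 2.655) = 3.969 mV.

V_A ≈ 3.97 mV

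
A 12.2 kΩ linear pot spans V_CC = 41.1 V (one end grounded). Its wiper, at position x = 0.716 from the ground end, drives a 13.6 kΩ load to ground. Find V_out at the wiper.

V_out ≈ 24.9 V

Split the track: R_lower = x·R_p = 8.735 kΩ, R_upper = (1−x)·R_p = 3.465 kΩ.
(x·R_p) ‖ R_L = 5.319 kΩ.
Then V_out = V_CC · 5.319/(3.465 + 5.319) = 24.89 V.
(Unloaded: V_out = x·V_CC = 29.4 V.)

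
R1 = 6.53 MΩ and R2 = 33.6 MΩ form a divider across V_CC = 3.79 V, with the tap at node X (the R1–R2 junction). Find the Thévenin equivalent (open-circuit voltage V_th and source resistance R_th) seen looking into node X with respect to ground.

With X open, the divider is unloaded: V_th = 3.79 × 33.6/40.13 = 3.173 V.
With V_CC suppressed (replaced by a short), R_th = R1 ‖ R2 = (6.530 × 33.6)/(6.530 + 33.6) = 5.467 MΩ.

V_th ≈ 3.17 V, R_th ≈ 5.47 MΩ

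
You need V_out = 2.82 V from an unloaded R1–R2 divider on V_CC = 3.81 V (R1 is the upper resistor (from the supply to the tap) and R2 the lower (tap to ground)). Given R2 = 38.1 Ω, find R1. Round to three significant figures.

V_out/V_CC = R2/(R1+R2) = 0.7402.
R1 = R2·(1/k − 1) = 38.1 × 0.3511 = 13.38 Ω.

R1 ≈ 13.4 Ω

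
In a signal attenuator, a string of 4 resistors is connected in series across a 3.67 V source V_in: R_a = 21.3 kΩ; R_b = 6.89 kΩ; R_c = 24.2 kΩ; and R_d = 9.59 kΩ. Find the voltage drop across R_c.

Series total: ΣR = 21.3 + 6.89 + 24.2 + 9.59 = 61.98 kΩ.
V = V_in · R/ΣR = 3.67 × 0.3904 = 1.433 V.

V ≈ 1.43 V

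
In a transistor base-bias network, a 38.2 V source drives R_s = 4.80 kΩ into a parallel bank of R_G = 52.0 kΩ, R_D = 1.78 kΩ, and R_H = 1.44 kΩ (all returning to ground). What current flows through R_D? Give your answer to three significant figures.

I ≈ 3.01 mA

Parallel bank: R_p = 1/(1/52.0 + 1/1.78 + 1/1.44) = 0.7840 kΩ.
Node voltage V_A = V_supply · R_p/(R_s + R_p) = 38.2 × 0.1404 = 5.363 V.
I(R_D) = V_A / R_D = 5.363/1.78 = 3.013 mA.
(Equivalently: I_total = 6.841 mA, then current-divider fraction G_k/ΣG = 0.4405.)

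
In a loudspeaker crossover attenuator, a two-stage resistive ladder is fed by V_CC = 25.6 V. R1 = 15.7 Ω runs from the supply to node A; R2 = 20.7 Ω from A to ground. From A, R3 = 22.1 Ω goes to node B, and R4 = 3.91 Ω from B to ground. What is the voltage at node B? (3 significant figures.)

V_B ≈ 1.63 V

Node A sees R2 in parallel with the series input of stage 2, R3 + R4 = 26.01 Ω.
R2 ‖ (R3+R4) = 11.53 Ω.
So V_A = 25.6 × 0.4234 = 10.84 V.
Then the unloaded second divider: V_B = V_A × R4/(R3+R4) = 10.84 × 0.1503 = 1.629 V.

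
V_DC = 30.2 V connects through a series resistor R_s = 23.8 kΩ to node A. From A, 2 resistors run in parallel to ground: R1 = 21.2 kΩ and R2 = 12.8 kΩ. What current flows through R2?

I ≈ 0.593 mA

Parallel bank: R_p = 1/(1/21.2 + 1/12.8) = 7.981 kΩ.
V_A = 30.2 × 7.981/31.78 = 7.584 V.
Branch current I = V_A/R2 = 7.584/12.8 = 0.5925 mA.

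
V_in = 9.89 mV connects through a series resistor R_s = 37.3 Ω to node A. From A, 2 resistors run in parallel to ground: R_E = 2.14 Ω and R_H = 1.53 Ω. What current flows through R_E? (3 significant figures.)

Equivalent of the parallel group: R_p = 0.8922 Ω.
Node voltage V_A = V_in · R_p/(R_s + R_p) = 9.89 × 0.02336 = 0.2310 mV.
Branch current I = V_A/R_E = 0.2310/2.14 = 0.1080 mA.
(Equivalently: I_total = 0.2590 mA, then current-divider fraction G_k/ΣG = 0.4169.)

I ≈ 0.108 mA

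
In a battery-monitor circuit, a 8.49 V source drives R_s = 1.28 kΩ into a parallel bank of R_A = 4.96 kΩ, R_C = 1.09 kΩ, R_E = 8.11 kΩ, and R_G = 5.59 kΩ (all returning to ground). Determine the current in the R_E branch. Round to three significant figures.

Equivalent of the parallel group: R_p = 0.7036 kΩ.
V_A = 8.49 × 0.7036/1.984 = 3.012 V.
Branch current I = V_A/R_E = 3.012/8.11 = 0.3713 mA.

I ≈ 0.371 mA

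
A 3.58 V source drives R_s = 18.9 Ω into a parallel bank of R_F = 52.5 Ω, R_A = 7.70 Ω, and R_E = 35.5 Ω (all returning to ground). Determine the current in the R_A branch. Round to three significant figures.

I ≈ 0.107 A

Parallel bank: R_p = 1/(1/52.5 + 1/7.70 + 1/35.5) = 5.647 Ω.
Node voltage V_A = V_supply · R_p/(R_s + R_p) = 3.58 × 0.2300 = 0.8236 V.
I(R_A) = V_A / R_A = 0.8236/7.70 = 0.1070 A.
(Equivalently: I_total = 0.1458 A, then current-divider fraction G_k/ΣG = 0.7334.)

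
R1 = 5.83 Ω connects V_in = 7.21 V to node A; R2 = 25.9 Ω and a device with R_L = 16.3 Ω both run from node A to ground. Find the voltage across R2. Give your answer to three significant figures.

First combine the lower leg with the load: R2 ‖ R_L = 10.00 Ω.
Voltage divider with the loaded lower leg: V_out = 7.21 × 10.00/(5.83 + 10.00) = 7.21 × 0.6318 = 4.555 V.

V_out ≈ 4.56 V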